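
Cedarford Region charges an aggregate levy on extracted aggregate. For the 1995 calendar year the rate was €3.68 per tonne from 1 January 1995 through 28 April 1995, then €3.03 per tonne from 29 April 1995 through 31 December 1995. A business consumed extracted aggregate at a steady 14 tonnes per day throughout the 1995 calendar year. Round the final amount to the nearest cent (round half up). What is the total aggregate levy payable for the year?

1 January – 28 April 1995: 118 days × 14 tonnes/day = 1,652 tonnes at €3.68/tonne → €6,079.36
29 April – 31 December 1995: 247 days × 14 tonnes/day = 3,458 tonnes at €3.03/tonne → €10,477.74

€16,557.10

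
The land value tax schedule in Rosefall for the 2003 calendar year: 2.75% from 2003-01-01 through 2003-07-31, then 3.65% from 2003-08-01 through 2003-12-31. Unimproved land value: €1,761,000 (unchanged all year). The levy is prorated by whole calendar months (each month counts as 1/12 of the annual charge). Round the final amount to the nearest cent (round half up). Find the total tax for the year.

€55,031.25

2003-01-01 to 2003-07-31: 7 months at 2.75% → €1,761,000 × 2.75% × 7/12 = €28,249.3750
2003-08-01 to 2003-12-31: 5 months at 3.65% → €1,761,000 × 3.65% × 5/12 = €26,781.8750
Total = €55,031.2500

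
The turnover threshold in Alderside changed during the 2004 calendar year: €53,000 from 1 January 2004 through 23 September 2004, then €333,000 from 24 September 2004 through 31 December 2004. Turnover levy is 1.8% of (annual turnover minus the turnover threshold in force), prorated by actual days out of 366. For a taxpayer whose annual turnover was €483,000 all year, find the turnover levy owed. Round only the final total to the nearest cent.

€6,376.72

1 January – 23 September 2004: 267 days, exemption €53,000 → (€483,000 − €53,000) × 1.8% × 267/366 = €5,646.3934
24 September – 31 December 2004: 99 days, exemption €333,000 → (€483,000 − €333,000) × 1.8% × 99/366 = €730.3279
Total = €6,376.7213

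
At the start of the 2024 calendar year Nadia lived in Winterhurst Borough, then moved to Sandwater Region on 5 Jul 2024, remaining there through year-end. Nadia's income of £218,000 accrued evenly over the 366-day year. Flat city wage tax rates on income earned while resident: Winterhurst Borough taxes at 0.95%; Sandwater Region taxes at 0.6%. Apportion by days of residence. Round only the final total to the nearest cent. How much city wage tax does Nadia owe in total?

Winterhurst Borough, 1 Jan – 4 Jul 2024: 186 days → £218,000 × 0.95% × 186/366 = £1,052.4754
Sandwater Region, 5 Jul – 31 Dec 2024: 180 days → £218,000 × 0.6% × 180/366 = £643.2787
Total = £1,695.7541

£1,695.75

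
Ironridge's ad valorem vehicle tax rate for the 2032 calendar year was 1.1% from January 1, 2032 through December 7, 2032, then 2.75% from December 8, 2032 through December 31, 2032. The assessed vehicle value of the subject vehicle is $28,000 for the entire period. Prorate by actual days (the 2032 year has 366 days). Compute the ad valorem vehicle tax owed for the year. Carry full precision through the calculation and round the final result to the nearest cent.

$338.30

January 1 – December 7, 2032: 342 days at 1.1% → $28,000 × 1.1% × 342/366 = $287.8033
December 8 – December 31, 2032: 24 days at 2.75% → $28,000 × 2.75% × 24/366 = $50.4918
Total = $338.2951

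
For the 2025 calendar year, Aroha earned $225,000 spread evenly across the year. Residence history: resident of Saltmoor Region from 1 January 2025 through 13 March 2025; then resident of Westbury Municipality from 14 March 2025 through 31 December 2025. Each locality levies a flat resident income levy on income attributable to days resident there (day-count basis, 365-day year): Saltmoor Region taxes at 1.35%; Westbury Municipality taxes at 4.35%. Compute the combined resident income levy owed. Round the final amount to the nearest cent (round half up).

Saltmoor Region, 1 January – 13 March 2025: 72 days → $225,000 × 1.35% × 72/365 = $599.1781
Westbury Municipality, 14 March – 31 December 2025: 293 days → $225,000 × 4.35% × 293/365 = $7,856.8151
Total = $8,455.9932

$8,455.99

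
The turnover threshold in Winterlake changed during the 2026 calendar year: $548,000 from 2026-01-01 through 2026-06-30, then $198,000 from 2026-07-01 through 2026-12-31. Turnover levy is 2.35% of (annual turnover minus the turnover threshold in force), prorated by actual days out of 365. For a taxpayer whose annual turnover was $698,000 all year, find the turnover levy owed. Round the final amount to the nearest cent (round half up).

$7,671.30

2026-01-01 to 2026-06-30: 181 days, exemption $548,000 → ($698,000 − $548,000) × 2.35% × 181/365 = $1,748.0137
2026-07-01 to 2026-12-31: 184 days, exemption $198,000 → ($698,000 − $198,000) × 2.35% × 184/365 = $5,923.2877
Total = $7,671.3014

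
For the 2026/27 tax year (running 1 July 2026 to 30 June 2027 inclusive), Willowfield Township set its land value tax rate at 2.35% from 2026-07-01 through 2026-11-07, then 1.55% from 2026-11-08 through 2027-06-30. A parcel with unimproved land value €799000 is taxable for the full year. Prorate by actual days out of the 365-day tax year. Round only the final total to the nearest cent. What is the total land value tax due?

€14661.10

2026-07-01 to 2026-11-07: 130 days at 2.35% → €799000 × 2.35% × 130/365 = €6687.5205
2026-11-08 to 2027-06-30: 235 days at 1.55% → €799000 × 1.55% × 235/365 = €7973.5822
Total = €14661.1027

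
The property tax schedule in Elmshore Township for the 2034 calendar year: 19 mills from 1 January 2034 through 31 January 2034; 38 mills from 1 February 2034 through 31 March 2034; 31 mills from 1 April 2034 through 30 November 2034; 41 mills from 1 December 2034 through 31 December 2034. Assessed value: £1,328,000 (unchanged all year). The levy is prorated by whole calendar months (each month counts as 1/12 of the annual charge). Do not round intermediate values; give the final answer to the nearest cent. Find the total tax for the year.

£42,496.00

1 January – 31 January 2034: 1 month at 19 mills → £1,328,000 × 1.9% × 1/12 = £2,102.6667
1 February – 31 March 2034: 2 months at 38 mills → £1,328,000 × 3.8% × 2/12 = £8,410.6667
1 April – 30 November 2034: 8 months at 31 mills → £1,328,000 × 3.1% × 8/12 = £27,445.3333
1 December – 31 December 2034: 1 month at 41 mills → £1,328,000 × 4.1% × 1/12 = £4,537.3333
Total = £42,496.0000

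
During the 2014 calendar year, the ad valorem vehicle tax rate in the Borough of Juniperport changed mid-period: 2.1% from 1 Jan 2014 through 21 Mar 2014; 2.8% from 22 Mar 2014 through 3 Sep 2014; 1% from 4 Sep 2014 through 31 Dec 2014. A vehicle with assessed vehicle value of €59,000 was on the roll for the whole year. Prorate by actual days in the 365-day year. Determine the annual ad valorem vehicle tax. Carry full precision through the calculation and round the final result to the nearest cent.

€1,215.24

1 Jan – 21 Mar 2014: 80 days at 2.1% → €59,000 × 2.1% × 80/365 = €271.5616
22 Mar – 3 Sep 2014: 166 days at 2.8% → €59,000 × 2.8% × 166/365 = €751.3205
4 Sep – 31 Dec 2014: 119 days at 1% → €59,000 × 1% × 119/365 = €192.3562
Total = €1,215.2384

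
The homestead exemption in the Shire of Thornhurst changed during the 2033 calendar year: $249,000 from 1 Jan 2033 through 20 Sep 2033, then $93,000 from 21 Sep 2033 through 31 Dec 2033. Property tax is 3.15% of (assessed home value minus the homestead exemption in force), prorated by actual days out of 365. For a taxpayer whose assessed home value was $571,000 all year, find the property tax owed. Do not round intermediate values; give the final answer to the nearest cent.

$11,516.23

1 Jan – 20 Sep 2033: 263 days, exemption $249,000 → ($571,000 − $249,000) × 3.15% × 263/365 = $7,308.5178
21 Sep – 31 Dec 2033: 102 days, exemption $93,000 → ($571,000 − $93,000) × 3.15% × 102/365 = $4,207.7096
Total = $11,516.2274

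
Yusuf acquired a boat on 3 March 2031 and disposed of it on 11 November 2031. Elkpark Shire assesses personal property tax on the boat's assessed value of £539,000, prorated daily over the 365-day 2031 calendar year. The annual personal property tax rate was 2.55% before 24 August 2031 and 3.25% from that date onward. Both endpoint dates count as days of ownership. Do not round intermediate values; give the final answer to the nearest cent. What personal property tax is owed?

3 March – 23 August 2031: 174 days at 2.55% → £539,000 × 2.55% × 174/365 = £6,552.1726
24 August – 11 November 2031: 80 days at 3.25% → £539,000 × 3.25% × 80/365 = £3,839.4521
Total = £10,391.6247

£10,391.62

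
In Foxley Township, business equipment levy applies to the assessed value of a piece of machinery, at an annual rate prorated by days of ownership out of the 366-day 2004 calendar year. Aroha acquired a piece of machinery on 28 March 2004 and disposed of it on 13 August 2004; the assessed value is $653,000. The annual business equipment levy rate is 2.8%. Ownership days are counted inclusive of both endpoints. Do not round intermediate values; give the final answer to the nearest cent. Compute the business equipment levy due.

$6,943.92

Days held (28 March – 13 August 2004): 139 out of 366
Tax = $653,000 × 2.8% × 139/366 = $6,943.9235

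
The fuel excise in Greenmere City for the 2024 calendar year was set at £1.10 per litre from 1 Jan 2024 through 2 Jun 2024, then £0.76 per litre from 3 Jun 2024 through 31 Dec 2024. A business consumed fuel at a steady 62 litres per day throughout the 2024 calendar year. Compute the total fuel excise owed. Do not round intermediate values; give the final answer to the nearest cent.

£20,492.24

1 Jan – 2 Jun 2024: 154 days × 62 litres/day = 9,548 litres at £1.10/litre → £10,502.80
3 Jun – 31 Dec 2024: 212 days × 62 litres/day = 13,144 litres at £0.76/litre → £9,989.44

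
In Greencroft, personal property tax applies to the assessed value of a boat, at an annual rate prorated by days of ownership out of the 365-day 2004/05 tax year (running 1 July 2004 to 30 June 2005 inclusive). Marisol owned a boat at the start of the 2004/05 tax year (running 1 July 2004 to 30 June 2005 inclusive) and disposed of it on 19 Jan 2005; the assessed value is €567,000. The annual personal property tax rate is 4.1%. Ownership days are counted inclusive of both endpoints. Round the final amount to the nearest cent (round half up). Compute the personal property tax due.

Days held (1 Jul 2004 – 19 Jan 2005): 203 out of 365
Tax = €567,000 × 4.1% × 203/365 = €12,929.1534

€12,929.15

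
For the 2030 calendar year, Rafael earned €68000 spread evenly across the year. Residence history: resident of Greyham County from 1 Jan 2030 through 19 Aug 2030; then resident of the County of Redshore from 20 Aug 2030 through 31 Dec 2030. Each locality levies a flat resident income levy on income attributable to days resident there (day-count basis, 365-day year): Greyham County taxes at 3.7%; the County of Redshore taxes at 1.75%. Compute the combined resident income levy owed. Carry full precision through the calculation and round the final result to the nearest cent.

Greyham County, 1 Jan – 19 Aug 2030: 231 days → €68000 × 3.7% × 231/365 = €1592.3178
The County of Redshore, 20 Aug – 31 Dec 2030: 134 days → €68000 × 1.75% × 134/365 = €436.8767
Total = €2029.1945

€2029.19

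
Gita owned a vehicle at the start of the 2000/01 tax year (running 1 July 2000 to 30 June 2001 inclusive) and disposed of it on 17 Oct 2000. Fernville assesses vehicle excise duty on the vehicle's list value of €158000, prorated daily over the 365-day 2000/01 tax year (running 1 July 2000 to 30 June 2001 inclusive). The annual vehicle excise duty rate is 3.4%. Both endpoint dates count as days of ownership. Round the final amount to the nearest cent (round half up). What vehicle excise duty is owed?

€1604.24

Days held (1 Jul – 17 Oct 2000): 109 out of 365
Tax = €158000 × 3.4% × 109/365 = €1604.2411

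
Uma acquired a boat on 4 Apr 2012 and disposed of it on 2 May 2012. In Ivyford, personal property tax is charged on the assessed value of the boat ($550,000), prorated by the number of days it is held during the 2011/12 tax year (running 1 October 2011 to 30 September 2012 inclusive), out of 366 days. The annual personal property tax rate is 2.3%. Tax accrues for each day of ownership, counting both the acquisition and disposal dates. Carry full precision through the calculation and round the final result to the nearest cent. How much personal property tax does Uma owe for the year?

$1,002.32

Days held (4 Apr – 2 May 2012): 29 out of 366
Tax = $550,000 × 2.3% × 29/366 = $1,002.3224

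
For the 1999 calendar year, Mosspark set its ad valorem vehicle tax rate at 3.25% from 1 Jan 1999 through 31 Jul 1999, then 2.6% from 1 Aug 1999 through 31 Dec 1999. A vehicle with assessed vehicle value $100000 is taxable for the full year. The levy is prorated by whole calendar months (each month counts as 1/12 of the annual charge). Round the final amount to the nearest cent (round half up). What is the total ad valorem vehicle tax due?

1 Jan – 31 Jul 1999: 7 months at 3.25% → $100000 × 3.25% × 7/12 = $1895.8333
1 Aug – 31 Dec 1999: 5 months at 2.6% → $100000 × 2.6% × 5/12 = $1083.3333
Total = $2979.1667

$2979.17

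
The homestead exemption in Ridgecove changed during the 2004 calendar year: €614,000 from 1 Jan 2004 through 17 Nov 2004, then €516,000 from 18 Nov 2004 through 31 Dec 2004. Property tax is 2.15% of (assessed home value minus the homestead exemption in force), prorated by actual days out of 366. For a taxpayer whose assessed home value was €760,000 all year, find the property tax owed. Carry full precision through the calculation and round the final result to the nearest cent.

€3,392.30

1 Jan – 17 Nov 2004: 322 days, exemption €614,000 → (€760,000 − €614,000) × 2.15% × 322/366 = €2,761.6339
18 Nov – 31 Dec 2004: 44 days, exemption €516,000 → (€760,000 − €516,000) × 2.15% × 44/366 = €630.6667
Total = €3,392.3005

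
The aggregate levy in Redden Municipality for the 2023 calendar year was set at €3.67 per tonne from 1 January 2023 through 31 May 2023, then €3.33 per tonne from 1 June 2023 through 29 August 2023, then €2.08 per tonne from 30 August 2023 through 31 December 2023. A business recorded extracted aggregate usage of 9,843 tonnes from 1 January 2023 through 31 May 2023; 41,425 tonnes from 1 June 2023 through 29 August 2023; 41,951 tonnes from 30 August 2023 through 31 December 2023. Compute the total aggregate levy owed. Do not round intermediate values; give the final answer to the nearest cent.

€261,327.14

1 January – 31 May 2023: 9,843 tonnes at €3.67/tonne → €36,123.81
1 June – 29 August 2023: 41,425 tonnes at €3.33/tonne → €137,945.25
30 August – 31 December 2023: 41,951 tonnes at €2.08/tonne → €87,258.08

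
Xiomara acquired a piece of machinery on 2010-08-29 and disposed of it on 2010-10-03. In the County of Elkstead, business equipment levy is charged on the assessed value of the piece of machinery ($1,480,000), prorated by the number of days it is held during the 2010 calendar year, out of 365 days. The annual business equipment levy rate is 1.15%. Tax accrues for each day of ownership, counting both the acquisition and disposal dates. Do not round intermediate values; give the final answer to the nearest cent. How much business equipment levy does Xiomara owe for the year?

Days held (2010-08-29 to 2010-10-03): 36 out of 365
Tax = $1,480,000 × 1.15% × 36/365 = $1,678.6849

$1,678.68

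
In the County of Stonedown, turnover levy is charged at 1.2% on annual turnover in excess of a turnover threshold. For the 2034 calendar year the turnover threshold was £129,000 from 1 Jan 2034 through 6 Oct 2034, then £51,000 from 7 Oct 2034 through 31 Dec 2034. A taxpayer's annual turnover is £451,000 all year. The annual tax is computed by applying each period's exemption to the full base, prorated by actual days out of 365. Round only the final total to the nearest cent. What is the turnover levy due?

1 Jan – 6 Oct 2034: 279 days, exemption £129,000 → (£451,000 − £129,000) × 1.2% × 279/365 = £2,953.5781
7 Oct – 31 Dec 2034: 86 days, exemption £51,000 → (£451,000 − £51,000) × 1.2% × 86/365 = £1,130.9589
Total = £4,084.5370

£4,084.54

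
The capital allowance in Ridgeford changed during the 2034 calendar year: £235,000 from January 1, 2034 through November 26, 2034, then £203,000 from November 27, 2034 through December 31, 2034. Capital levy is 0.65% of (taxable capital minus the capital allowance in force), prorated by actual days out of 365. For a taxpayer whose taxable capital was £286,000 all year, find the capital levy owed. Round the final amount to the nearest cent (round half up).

January 1 – November 26, 2034: 330 days, exemption £235,000 → (£286,000 − £235,000) × 0.65% × 330/365 = £299.7123
November 27 – December 31, 2034: 35 days, exemption £203,000 → (£286,000 − £203,000) × 0.65% × 35/365 = £51.7329
Total = £351.4452

£351.45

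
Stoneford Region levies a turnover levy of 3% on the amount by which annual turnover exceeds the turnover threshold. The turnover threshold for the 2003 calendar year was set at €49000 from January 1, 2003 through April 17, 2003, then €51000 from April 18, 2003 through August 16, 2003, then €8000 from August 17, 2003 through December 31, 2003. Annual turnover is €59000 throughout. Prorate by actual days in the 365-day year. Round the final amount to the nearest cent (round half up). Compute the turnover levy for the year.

January 1 – April 17, 2003: 107 days, exemption €49000 → (€59000 − €49000) × 3% × 107/365 = €87.9452
April 18 – August 16, 2003: 121 days, exemption €51000 → (€59000 − €51000) × 3% × 121/365 = €79.5616
August 17 – December 31, 2003: 137 days, exemption €8000 → (€59000 − €8000) × 3% × 137/365 = €574.2740
Total = €741.7808

€741.78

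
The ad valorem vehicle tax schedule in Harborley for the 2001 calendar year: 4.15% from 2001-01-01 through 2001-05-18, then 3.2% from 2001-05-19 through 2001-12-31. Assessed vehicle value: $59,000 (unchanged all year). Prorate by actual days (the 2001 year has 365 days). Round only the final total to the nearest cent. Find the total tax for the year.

2001-01-01 to 2001-05-18: 138 days at 4.15% → $59,000 × 4.15% × 138/365 = $925.7342
2001-05-19 to 2001-12-31: 227 days at 3.2% → $59,000 × 3.2% × 227/365 = $1,174.1808
Total = $2,099.9151

$2,099.92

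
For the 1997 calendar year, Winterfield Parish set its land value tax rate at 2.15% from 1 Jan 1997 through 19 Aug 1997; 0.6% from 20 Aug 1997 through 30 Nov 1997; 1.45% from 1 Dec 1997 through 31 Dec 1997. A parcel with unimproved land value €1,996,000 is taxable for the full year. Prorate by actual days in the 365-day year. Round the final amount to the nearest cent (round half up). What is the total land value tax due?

1 Jan – 19 Aug 1997: 231 days at 2.15% → €1,996,000 × 2.15% × 231/365 = €27,159.2712
20 Aug – 30 Nov 1997: 103 days at 0.6% → €1,996,000 × 0.6% × 103/365 = €3,379.5288
1 Dec – 31 Dec 1997: 31 days at 1.45% → €1,996,000 × 1.45% × 31/365 = €2,458.0877
Total = €32,996.8877

€32,996.89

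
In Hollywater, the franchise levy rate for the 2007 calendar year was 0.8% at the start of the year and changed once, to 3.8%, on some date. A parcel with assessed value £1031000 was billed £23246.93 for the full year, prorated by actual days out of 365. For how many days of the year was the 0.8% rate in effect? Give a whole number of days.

188 days

Let d = days at the first rate; then 365 − d days at the second rate.
£1031000 × [0.8%·d + 3.8%·(365−d)] / 365 = £23246.93
Solving gives d = 188, so the new rate took effect on 8 Jul 2007.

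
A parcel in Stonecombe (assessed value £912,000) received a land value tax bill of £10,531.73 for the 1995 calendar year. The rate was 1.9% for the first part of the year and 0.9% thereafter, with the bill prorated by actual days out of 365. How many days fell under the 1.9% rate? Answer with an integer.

93 days

Let d = days at the first rate; then 365 − d days at the second rate.
£912,000 × [1.9%·d + 0.9%·(365−d)] / 365 = £10,531.73
Solving gives d = 93, so the new rate took effect on 4 April 1995.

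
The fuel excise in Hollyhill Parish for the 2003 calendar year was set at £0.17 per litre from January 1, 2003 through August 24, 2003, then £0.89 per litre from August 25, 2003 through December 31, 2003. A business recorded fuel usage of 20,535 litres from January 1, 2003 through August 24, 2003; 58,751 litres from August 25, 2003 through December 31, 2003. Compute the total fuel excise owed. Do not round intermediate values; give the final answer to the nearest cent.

£55,779.34

January 1 – August 24, 2003: 20,535 litres at £0.17/litre → £3,490.95
August 25 – December 31, 2003: 58,751 litres at £0.89/litre → £52,288.39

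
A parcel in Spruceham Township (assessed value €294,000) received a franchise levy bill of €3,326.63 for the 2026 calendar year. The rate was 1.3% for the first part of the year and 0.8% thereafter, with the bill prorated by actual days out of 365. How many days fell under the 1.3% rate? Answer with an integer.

242 days

Let d = days at the first rate; then 365 − d days at the second rate.
€294,000 × [1.3%·d + 0.8%·(365−d)] / 365 = €3,326.63
Solving gives d = 242, so the new rate took effect on 31 August 2026.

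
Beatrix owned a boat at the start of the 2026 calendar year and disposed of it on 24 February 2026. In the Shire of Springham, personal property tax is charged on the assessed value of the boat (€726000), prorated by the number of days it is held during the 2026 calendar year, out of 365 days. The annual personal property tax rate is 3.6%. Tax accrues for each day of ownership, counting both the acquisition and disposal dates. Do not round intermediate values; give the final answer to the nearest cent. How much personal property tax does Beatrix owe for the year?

€3938.30

Days held (1 January – 24 February 2026): 55 out of 365
Tax = €726000 × 3.6% × 55/365 = €3938.3014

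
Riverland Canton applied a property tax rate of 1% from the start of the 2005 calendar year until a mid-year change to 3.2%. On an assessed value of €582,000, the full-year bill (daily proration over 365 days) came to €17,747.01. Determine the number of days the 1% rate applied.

Let d = days at the first rate; then 365 − d days at the second rate.
€582,000 × [1%·d + 3.2%·(365−d)] / 365 = €17,747.01
Solving gives d = 25, so the new rate took effect on 26 January 2005.

25 days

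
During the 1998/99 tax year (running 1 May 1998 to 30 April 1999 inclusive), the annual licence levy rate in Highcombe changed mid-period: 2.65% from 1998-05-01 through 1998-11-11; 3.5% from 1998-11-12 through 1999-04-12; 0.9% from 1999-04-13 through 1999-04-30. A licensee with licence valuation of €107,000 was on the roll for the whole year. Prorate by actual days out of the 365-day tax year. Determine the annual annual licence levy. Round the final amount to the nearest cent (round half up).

€3,121.91

1998-05-01 to 1998-11-11: 195 days at 2.65% → €107,000 × 2.65% × 195/365 = €1,514.8562
1998-11-12 to 1999-04-12: 152 days at 3.5% → €107,000 × 3.5% × 152/365 = €1,559.5616
1999-04-13 to 1999-04-30: 18 days at 0.9% → €107,000 × 0.9% × 18/365 = €47.4904
Total = €3,121.9082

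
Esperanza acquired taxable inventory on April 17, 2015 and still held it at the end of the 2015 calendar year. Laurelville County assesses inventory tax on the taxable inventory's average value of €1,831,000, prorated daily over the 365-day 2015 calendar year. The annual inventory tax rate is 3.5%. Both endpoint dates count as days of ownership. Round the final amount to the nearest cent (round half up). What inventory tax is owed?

Days held (April 17 – December 31, 2015): 259 out of 365
Tax = €1,831,000 × 3.5% × 259/365 = €45,474.0137

€45,474.01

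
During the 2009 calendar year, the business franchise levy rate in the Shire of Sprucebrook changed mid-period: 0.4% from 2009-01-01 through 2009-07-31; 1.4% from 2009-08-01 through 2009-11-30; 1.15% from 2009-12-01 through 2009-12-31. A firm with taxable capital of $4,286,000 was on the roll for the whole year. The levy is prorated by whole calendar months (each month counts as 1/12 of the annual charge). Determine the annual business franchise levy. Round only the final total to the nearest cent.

2009-01-01 to 2009-07-31: 7 months at 0.4% → $4,286,000 × 0.4% × 7/12 = $10,000.6667
2009-08-01 to 2009-11-30: 4 months at 1.4% → $4,286,000 × 1.4% × 4/12 = $20,001.3333
2009-12-01 to 2009-12-31: 1 month at 1.15% → $4,286,000 × 1.15% × 1/12 = $4,107.4167
Total = $34,109.4167

$34,109.42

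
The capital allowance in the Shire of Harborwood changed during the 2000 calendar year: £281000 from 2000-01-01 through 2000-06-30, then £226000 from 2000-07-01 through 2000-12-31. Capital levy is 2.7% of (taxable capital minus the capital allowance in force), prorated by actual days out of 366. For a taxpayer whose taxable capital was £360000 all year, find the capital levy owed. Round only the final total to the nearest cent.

£2879.56

2000-01-01 to 2000-06-30: 182 days, exemption £281000 → (£360000 − £281000) × 2.7% × 182/366 = £1060.6721
2000-07-01 to 2000-12-31: 184 days, exemption £226000 → (£360000 − £226000) × 2.7% × 184/366 = £1818.8852
Total = £2879.5574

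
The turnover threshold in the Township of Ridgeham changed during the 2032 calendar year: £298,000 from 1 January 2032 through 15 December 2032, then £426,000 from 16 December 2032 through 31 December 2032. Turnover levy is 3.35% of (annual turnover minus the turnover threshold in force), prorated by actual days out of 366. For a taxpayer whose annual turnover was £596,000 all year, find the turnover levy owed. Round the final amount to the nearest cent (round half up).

1 January – 15 December 2032: 350 days, exemption £298,000 → (£596,000 − £298,000) × 3.35% × 350/366 = £9,546.5847
16 December – 31 December 2032: 16 days, exemption £426,000 → (£596,000 − £426,000) × 3.35% × 16/366 = £248.9617
Total = £9,795.5464

£9,795.55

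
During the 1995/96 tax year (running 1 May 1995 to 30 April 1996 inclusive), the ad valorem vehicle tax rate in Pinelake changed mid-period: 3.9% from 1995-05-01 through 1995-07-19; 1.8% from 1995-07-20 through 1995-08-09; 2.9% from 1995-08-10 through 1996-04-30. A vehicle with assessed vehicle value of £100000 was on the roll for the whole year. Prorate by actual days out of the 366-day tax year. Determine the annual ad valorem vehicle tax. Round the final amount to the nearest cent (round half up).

1995-05-01 to 1995-07-19: 80 days at 3.9% → £100000 × 3.9% × 80/366 = £852.4590
1995-07-20 to 1995-08-09: 21 days at 1.8% → £100000 × 1.8% × 21/366 = £103.2787
1995-08-10 to 1996-04-30: 265 days at 2.9% → £100000 × 2.9% × 265/366 = £2099.7268
Total = £3055.4645

£3055.46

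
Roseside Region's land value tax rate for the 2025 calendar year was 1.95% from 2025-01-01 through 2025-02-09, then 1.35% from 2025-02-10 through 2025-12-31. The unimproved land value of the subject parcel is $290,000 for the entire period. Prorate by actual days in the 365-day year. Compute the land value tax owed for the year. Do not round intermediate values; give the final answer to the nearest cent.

$4,105.68

2025-01-01 to 2025-02-09: 40 days at 1.95% → $290,000 × 1.95% × 40/365 = $619.7260
2025-02-10 to 2025-12-31: 325 days at 1.35% → $290,000 × 1.35% × 325/365 = $3,485.9589
Total = $4,105.6849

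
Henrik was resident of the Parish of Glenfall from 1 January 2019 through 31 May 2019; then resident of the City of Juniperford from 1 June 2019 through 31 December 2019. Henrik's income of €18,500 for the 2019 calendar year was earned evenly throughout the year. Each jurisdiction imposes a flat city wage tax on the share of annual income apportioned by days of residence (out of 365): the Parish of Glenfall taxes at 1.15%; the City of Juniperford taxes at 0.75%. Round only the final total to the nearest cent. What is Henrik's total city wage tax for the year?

€169.36

The Parish of Glenfall, 1 January – 31 May 2019: 151 days → €18,500 × 1.15% × 151/365 = €88.0144
The City of Juniperford, 1 June – 31 December 2019: 214 days → €18,500 × 0.75% × 214/365 = €81.3493
Total = €169.3637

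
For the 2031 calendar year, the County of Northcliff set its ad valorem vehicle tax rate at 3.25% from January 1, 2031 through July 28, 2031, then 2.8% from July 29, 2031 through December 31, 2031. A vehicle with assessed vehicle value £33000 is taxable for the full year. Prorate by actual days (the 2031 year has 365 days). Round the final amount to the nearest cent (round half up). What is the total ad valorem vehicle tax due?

January 1 – July 28, 2031: 209 days at 3.25% → £33000 × 3.25% × 209/365 = £614.1164
July 29 – December 31, 2031: 156 days at 2.8% → £33000 × 2.8% × 156/365 = £394.9151
Total = £1009.0315

£1009.03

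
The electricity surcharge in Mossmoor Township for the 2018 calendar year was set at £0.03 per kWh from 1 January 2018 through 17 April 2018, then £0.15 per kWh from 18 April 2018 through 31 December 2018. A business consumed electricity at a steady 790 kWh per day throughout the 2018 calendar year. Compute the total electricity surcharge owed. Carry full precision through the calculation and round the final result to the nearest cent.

£33,108.90

1 January – 17 April 2018: 107 days × 790 kWh/day = 84,530 kWh at £0.03/kWh → £2,535.90
18 April – 31 December 2018: 258 days × 790 kWh/day = 203,820 kWh at £0.15/kWh → £30,573.00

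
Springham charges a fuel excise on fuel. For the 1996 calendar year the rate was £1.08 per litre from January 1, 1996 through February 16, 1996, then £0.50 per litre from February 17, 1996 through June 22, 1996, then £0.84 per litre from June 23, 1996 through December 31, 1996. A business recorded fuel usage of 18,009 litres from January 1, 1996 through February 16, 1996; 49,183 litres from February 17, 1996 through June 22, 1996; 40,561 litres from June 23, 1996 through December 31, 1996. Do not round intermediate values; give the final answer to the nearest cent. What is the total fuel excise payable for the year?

£78,112.46

January 1 – February 16, 1996: 18,009 litres at £1.08/litre → £19,449.72
February 17 – June 22, 1996: 49,183 litres at £0.50/litre → £24,591.50
June 23 – December 31, 1996: 40,561 litres at £0.84/litre → £34,071.24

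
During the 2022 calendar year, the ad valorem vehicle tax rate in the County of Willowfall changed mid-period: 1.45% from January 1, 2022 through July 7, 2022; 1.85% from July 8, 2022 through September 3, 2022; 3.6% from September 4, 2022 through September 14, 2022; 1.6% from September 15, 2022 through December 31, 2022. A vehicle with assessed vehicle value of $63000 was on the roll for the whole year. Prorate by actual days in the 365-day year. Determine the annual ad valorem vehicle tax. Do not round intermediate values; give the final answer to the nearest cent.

January 1 – July 7, 2022: 188 days at 1.45% → $63000 × 1.45% × 188/365 = $470.5151
July 8 – September 3, 2022: 58 days at 1.85% → $63000 × 1.85% × 58/365 = $185.2027
September 4 – September 14, 2022: 11 days at 3.6% → $63000 × 3.6% × 11/365 = $68.3507
September 15 – December 31, 2022: 108 days at 1.6% → $63000 × 1.6% × 108/365 = $298.2575
Total = $1022.3260

$1022.33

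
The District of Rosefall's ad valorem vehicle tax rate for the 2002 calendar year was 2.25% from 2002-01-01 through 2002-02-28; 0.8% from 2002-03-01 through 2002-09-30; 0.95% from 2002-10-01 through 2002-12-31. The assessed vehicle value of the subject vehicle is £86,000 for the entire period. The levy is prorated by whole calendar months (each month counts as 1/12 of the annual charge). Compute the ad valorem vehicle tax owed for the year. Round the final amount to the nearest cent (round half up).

2002-01-01 to 2002-02-28: 2 months at 2.25% → £86,000 × 2.25% × 2/12 = £322.5000
2002-03-01 to 2002-09-30: 7 months at 0.8% → £86,000 × 0.8% × 7/12 = £401.3333
2002-10-01 to 2002-12-31: 3 months at 0.95% → £86,000 × 0.95% × 3/12 = £204.2500
Total = £928.0833

£928.08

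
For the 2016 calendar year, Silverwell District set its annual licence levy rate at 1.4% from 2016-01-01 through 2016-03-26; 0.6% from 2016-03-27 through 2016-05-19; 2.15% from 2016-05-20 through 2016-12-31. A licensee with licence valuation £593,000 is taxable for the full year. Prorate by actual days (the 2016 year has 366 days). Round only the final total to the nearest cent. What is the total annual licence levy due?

£10,348.34

2016-01-01 to 2016-03-26: 86 days at 1.4% → £593,000 × 1.4% × 86/366 = £1,950.7432
2016-03-27 to 2016-05-19: 54 days at 0.6% → £593,000 × 0.6% × 54/366 = £524.9508
2016-05-20 to 2016-12-31: 226 days at 2.15% → £593,000 × 2.15% × 226/366 = £7,872.6421
Total = £10,348.3361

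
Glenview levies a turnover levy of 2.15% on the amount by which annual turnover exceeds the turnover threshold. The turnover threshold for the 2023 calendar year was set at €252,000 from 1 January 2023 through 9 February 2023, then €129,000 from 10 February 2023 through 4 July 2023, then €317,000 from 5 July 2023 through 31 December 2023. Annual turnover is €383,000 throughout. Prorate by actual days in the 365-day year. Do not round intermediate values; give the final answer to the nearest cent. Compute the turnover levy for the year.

€3,177.88

1 January – 9 February 2023: 40 days, exemption €252,000 → (€383,000 − €252,000) × 2.15% × 40/365 = €308.6575
10 February – 4 July 2023: 145 days, exemption €129,000 → (€383,000 − €129,000) × 2.15% × 145/365 = €2,169.4384
5 July – 31 December 2023: 180 days, exemption €317,000 → (€383,000 − €317,000) × 2.15% × 180/365 = €699.7808
Total = €3,177.8767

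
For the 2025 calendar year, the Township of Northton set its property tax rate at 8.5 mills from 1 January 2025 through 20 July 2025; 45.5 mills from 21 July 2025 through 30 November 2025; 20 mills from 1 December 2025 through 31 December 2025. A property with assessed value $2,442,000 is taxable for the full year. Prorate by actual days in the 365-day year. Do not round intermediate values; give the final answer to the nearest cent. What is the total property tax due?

1 January – 20 July 2025: 201 days at 8.5 mills → $2,442,000 × 0.85% × 201/365 = $11,430.5671
21 July – 30 November 2025: 133 days at 45.5 mills → $2,442,000 × 4.55% × 133/365 = $40,487.0219
1 December – 31 December 2025: 31 days at 20 mills → $2,442,000 × 2% × 31/365 = $4,148.0548
Total = $56,065.6438

$56,065.64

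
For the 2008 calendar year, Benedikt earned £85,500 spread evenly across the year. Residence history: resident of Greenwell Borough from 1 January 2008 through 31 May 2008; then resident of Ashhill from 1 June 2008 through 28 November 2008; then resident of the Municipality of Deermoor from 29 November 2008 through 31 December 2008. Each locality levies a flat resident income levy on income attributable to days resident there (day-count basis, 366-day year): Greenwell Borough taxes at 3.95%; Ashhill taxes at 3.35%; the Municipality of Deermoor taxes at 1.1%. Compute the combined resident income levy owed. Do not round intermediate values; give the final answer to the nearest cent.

£2,903.85

Greenwell Borough, 1 January – 31 May 2008: 152 days → £85,500 × 3.95% × 152/366 = £1,402.5738
Ashhill, 1 June – 28 November 2008: 181 days → £85,500 × 3.35% × 181/366 = £1,416.4734
The Municipality of Deermoor, 29 November – 31 December 2008: 33 days → £85,500 × 1.1% × 33/366 = £84.7992
Total = £2,903.8463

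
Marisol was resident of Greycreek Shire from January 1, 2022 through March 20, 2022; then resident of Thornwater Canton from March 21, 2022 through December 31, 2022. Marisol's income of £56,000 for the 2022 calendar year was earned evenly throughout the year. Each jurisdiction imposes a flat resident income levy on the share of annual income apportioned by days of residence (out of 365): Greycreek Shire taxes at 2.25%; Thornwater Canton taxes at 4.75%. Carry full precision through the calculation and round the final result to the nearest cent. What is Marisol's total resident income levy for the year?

£2,356.99

Greycreek Shire, January 1 – March 20, 2022: 79 days → £56,000 × 2.25% × 79/365 = £272.7123
Thornwater Canton, March 21 – December 31, 2022: 286 days → £56,000 × 4.75% × 286/365 = £2,084.2740
Total = £2,356.9863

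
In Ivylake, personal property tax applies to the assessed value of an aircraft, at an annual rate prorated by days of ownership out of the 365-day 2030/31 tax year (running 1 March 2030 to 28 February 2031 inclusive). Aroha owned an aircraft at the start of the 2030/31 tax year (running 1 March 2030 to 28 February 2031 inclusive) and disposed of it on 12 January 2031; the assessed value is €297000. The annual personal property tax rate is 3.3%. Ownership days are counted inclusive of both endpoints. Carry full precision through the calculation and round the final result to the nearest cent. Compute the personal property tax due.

Days held (1 March 2030 – 12 January 2031): 318 out of 365
Tax = €297000 × 3.3% × 318/365 = €8538.9534

€8538.95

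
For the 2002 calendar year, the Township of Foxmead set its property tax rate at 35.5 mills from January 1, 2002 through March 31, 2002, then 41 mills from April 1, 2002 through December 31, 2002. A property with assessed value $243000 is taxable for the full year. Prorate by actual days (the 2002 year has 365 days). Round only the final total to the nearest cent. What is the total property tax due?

$9633.45

January 1 – March 31, 2002: 90 days at 35.5 mills → $243000 × 3.55% × 90/365 = $2127.0822
April 1 – December 31, 2002: 275 days at 41 mills → $243000 × 4.1% × 275/365 = $7506.3699
Total = $9633.4521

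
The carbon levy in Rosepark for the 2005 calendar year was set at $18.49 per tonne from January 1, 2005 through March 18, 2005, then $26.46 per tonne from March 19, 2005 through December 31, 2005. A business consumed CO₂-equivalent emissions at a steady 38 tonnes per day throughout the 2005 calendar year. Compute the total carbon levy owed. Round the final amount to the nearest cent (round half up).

January 1 – March 18, 2005: 77 days × 38 tonnes/day = 2,926 tonnes at $18.49/tonne → $54,101.74
March 19 – December 31, 2005: 288 days × 38 tonnes/day = 10,944 tonnes at $26.46/tonne → $289,578.24

$343,679.98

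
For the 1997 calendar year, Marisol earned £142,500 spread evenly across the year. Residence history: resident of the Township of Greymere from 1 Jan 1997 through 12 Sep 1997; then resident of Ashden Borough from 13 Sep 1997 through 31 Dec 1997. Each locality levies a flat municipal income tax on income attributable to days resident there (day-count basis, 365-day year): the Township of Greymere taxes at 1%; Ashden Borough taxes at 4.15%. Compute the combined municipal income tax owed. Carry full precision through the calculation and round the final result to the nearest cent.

The Township of Greymere, 1 Jan – 12 Sep 1997: 255 days → £142,500 × 1% × 255/365 = £995.5479
Ashden Borough, 13 Sep – 31 Dec 1997: 110 days → £142,500 × 4.15% × 110/365 = £1,782.2260
Total = £2,777.7740

£2,777.77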